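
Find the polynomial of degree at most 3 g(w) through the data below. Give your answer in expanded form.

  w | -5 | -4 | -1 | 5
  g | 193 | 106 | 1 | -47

Newton's divided differences:
g[-5,-4] = (106 - 193) / (-4 - (-5)) = -87
g[-4,-1] = (1 - 106) / (-1 - (-4)) = -35
g[-1,5] = (-47 - 1) / (5 - (-1)) = -8
g[-5,-4,-1] = (-35 - (-87)) / (-1 - (-5)) = 13
g[-4,-1,5] = (-8 - (-35)) / (5 - (-4)) = 3
g[-5,-4,-1,5] = (3 - 13) / (5 - (-5)) = -1
g(w) = 193 + (-87)·(w + 5) + 13·(w + 5)(w + 4) + (-1)·(w + 5)(w + 4)(w + 1)
Expanding: g(w) = -w^3 + 3w^2 + w - 2

g(w) = -w^3 + 3w^2 + w - 2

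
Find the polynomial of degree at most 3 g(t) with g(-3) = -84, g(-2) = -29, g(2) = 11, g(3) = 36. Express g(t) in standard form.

g(t) = 2t^3 - 3t^2 + 2t + 3

L_0(t) = (t + 2)(t - 2)(t - 3) / [-30] = -(1/30)t^3 + (1/10)t^2 + (2/15)t - 2/5
L_1(t) = (t + 3)(t - 2)(t - 3) / [20] = (1/20)t^3 - (1/10)t^2 - (9/20)t + 9/10
L_2(t) = (t + 3)(t + 2)(t - 3) / [-20] = -(1/20)t^3 - (1/10)t^2 + (9/20)t + 9/10
L_3(t) = (t + 3)(t + 2)(t - 2) / [30] = (1/30)t^3 + (1/10)t^2 - (2/15)t - 2/5
g(t) = (-84)·L_0 + (-29)·L_1 + 11·L_2 + 36·L_3
  (-84)·L_0(t) = (14/5)t^3 - (42/5)t^2 - (56/5)t + 168/5
  (-29)·L_1(t) = -(29/20)t^3 + (29/10)t^2 + (261/20)t - 261/10
  11·L_2(t) = -(11/20)t^3 - (11/10)t^2 + (99/20)t + 99/10
  36·L_3(t) = (6/5)t^3 + (18/5)t^2 - (24/5)t - 72/5
Adding term by term: 2t^3 - 3t^2 + 2t + 3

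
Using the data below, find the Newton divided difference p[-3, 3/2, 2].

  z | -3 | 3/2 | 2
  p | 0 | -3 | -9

-34/15

p[-3,3/2] = (-3 - 0) / (3/2 - (-3)) = -2/3
p[3/2,2] = (-9 - (-3)) / (2 - 3/2) = -12
p[-3,3/2,2] = (-12 - (-2/3)) / (2 - (-3)) = -34/15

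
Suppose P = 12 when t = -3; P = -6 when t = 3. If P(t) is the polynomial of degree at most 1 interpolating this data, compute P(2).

L_0(2) = (-1)/[(-6)] = 1/6
L_1(2) = (5)/[(6)] = 5/6
Sum: 12·(1/6) + (-6)·(5/6) = -3

-3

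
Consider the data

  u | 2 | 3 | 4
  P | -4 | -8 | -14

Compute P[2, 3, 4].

-1

P[2,3] = (-8 - (-4)) / (3 - 2) = -4
P[3,4] = (-14 - (-8)) / (4 - 3) = -6
P[2,3,4] = (-6 - (-4)) / (4 - 2) = -1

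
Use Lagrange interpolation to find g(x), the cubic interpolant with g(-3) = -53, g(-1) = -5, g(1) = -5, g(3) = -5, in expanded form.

Build the Lagrange basis polynomials:
L_0(x) = (x + 1)(x - 1)(x - 3) / [-48] = -(1/48)x^3 + (1/16)x^2 + (1/48)x - 1/16
L_1(x) = (x + 3)(x - 1)(x - 3) / [16] = (1/16)x^3 - (1/16)x^2 - (9/16)x + 9/16
L_2(x) = (x + 3)(x + 1)(x - 3) / [-16] = -(1/16)x^3 - (1/16)x^2 + (9/16)x + 9/16
L_3(x) = (x + 3)(x + 1)(x - 1) / [48] = (1/48)x^3 + (1/16)x^2 - (1/48)x - 1/16
g(x) = (-53)·L_0 + (-5)·L_1 + (-5)·L_2 + (-5)·L_3
  (-53)·L_0(x) = (53/48)x^3 - (53/16)x^2 - (53/48)x + 53/16
  (-5)·L_1(x) = -(5/16)x^3 + (5/16)x^2 + (45/16)x - 45/16
  (-5)·L_2(x) = (5/16)x^3 + (5/16)x^2 - (45/16)x - 45/16
  (-5)·L_3(x) = -(5/48)x^3 - (5/16)x^2 + (5/48)x + 5/16
Adding term by term: x^3 - 3x^2 - x - 2

g(x) = x^3 - 3x^2 - x - 2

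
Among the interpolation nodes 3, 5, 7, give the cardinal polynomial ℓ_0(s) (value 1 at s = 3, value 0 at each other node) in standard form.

ℓ_0(s) = (1/8)s^2 - (3/2)s + 35/8

ℓ_0(s) = (s - 5)(s - 7) / [(-2)·(-4)]
       = (s^2 - 12s + 35) / (8)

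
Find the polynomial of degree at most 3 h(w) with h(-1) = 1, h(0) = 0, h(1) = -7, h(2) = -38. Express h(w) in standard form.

Build the Lagrange basis polynomials:
L_0(w) = w(w - 1)(w - 2) / [-6] = -(1/6)w^3 + (1/2)w^2 - (1/3)w
L_1(w) = (w + 1)(w - 1)(w - 2) / [2] = (1/2)w^3 - w^2 - (1/2)w + 1
L_2(w) = (w + 1)w(w - 2) / [-2] = -(1/2)w^3 + (1/2)w^2 + w
L_3(w) = (w + 1)w(w - 1) / [6] = (1/6)w^3 - (1/6)w
h(w) = 1·L_0 + 0·L_1 + (-7)·L_2 + (-38)·L_3
  1·L_0(w) = -(1/6)w^3 + (1/2)w^2 - (1/3)w
  0·L_1(w) = 0
  (-7)·L_2(w) = (7/2)w^3 - (7/2)w^2 - 7w
  (-38)·L_3(w) = -(19/3)w^3 + (19/3)w
Adding term by term: -3w^3 - 3w^2 - w

h(w) = -3w^3 - 3w^2 - w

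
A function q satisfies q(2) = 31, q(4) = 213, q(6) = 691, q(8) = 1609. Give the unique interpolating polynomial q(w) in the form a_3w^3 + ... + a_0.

L_0(w) = (w - 4)(w - 6)(w - 8) / [-48] = -(1/48)w^3 + (3/8)w^2 - (13/6)w + 4
L_1(w) = (w - 2)(w - 6)(w - 8) / [16] = (1/16)w^3 - w^2 + (19/4)w - 6
L_2(w) = (w - 2)(w - 4)(w - 8) / [-16] = -(1/16)w^3 + (7/8)w^2 - (7/2)w + 4
L_3(w) = (w - 2)(w - 4)(w - 6) / [48] = (1/48)w^3 - (1/4)w^2 + (11/12)w - 1
q(w) = 31·L_0 + 213·L_1 + 691·L_2 + 1609·L_3
  31·L_0(w) = -(31/48)w^3 + (93/8)w^2 - (403/6)w + 124
  213·L_1(w) = (213/16)w^3 - 213w^2 + (4047/4)w - 1278
  691·L_2(w) = -(691/16)w^3 + (4837/8)w^2 - (4837/2)w + 2764
  1609·L_3(w) = (1609/48)w^3 - (1609/4)w^2 + (17699/12)w - 1609
Adding term by term: 3w^3 + w^2 + w + 1

q(w) = 3w^3 + w^2 + w + 1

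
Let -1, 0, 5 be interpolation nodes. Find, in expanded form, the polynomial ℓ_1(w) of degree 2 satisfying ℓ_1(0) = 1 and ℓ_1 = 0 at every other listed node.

ℓ_1(w) = -(1/5)w^2 + (4/5)w + 1

ℓ_1(w) = (w + 1)(w - 5) / [(1)·(-5)]
       = (w^2 - 4w - 5) / (-5)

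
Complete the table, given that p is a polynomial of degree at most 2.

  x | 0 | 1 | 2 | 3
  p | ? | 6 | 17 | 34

The 3 known values determine p uniquely (degree ≤ 2).
Evaluate each Lagrange basis at x = 0:
L_0(0) = (-2)·(-3)/[(-1)·(-2)] = 3
L_1(0) = (-1)·(-3)/[(1)·(-1)] = -3
L_2(0) = (-1)·(-2)/[(2)·(1)] = 1
Sum: 6·(3) + 17·(-3) + 34·(1) = 1

1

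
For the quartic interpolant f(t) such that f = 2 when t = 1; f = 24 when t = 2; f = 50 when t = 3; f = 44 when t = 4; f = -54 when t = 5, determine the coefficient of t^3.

4

L_0(t) = (t - 2)(t - 3)(t - 4)(t - 5) / [24] = (1/24)t^4 - (7/12)t^3 + (71/24)t^2 - (77/12)t + 5
L_1(t) = (t - 1)(t - 3)(t - 4)(t - 5) / [-6] = -(1/6)t^4 + (13/6)t^3 - (59/6)t^2 + (107/6)t - 10
L_2(t) = (t - 1)(t - 2)(t - 4)(t - 5) / [4] = (1/4)t^4 - 3t^3 + (49/4)t^2 - (39/2)t + 10
L_3(t) = (t - 1)(t - 2)(t - 3)(t - 5) / [-6] = -(1/6)t^4 + (11/6)t^3 - (41/6)t^2 + (61/6)t - 5
L_4(t) = (t - 1)(t - 2)(t - 3)(t - 4) / [24] = (1/24)t^4 - (5/12)t^3 + (35/24)t^2 - (25/12)t + 1
f(t) = 2·L_0 + 24·L_1 + 50·L_2 + 44·L_3 + (-54)·L_4
Only the coefficient of t^3 is needed; take it from each L_i and combine:
2·(-7/12) + 24·(13/6) + 50·(-3) + 44·(11/6) + (-54)·(-5/12) = 4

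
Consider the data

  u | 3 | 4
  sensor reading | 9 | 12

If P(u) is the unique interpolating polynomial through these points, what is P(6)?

18

L_0(6) = (2)/[(-1)] = -2
L_1(6) = (3)/[(1)] = 3
Sum: 9·(-2) + 12·(3) = 18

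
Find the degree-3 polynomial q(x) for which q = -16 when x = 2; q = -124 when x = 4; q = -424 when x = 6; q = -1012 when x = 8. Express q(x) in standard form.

q(x) = -2x^3 + 2x - 4

Newton's divided differences:
q[2,4] = (-124 - (-16)) / (4 - 2) = -54
q[4,6] = (-424 - (-124)) / (6 - 4) = -150
q[6,8] = (-1012 - (-424)) / (8 - 6) = -294
q[2,4,6] = (-150 - (-54)) / (6 - 2) = -24
q[4,6,8] = (-294 - (-150)) / (8 - 4) = -36
q[2,4,6,8] = (-36 - (-24)) / (8 - 2) = -2
q(x) = -16 + (-54)·(x - 2) + (-24)·(x - 2)(x - 4) + (-2)·(x - 2)(x - 4)(x - 6)
Expanding: q(x) = -2x^3 + 2x - 4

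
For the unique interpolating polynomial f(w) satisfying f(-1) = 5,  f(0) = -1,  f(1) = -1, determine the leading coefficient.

The leading coefficient equals the top divided difference f[-1,0,1].
f[-1,0] = (-1 - 5) / (0 - (-1)) = -6
f[0,1] = (-1 - (-1)) / (1 - 0) = 0
f[-1,0,1] = (0 - (-6)) / (1 - (-1)) = 3

3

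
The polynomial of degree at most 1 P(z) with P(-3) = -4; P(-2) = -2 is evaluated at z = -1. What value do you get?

0

Evaluate each Lagrange basis at z = -1:
L_0(-1) = (1)/[(-1)] = -1
L_1(-1) = (2)/[(1)] = 2
Sum: (-4)·(-1) + (-2)·(2) = 0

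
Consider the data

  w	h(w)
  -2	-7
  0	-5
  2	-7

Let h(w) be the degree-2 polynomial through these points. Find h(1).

Evaluate each Lagrange basis at w = 1:
L_0(1) = (1)·(-1)/[(-2)·(-4)] = -1/8
L_1(1) = (3)·(-1)/[(2)·(-2)] = 3/4
L_2(1) = (3)·(1)/[(4)·(2)] = 3/8
Sum: (-7)·(-1/8) + (-5)·(3/4) + (-7)·(3/8) = -11/2

-11/2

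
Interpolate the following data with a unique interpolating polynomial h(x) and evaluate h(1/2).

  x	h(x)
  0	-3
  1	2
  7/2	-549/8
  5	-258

Using Newton's divided-difference form:
h[0,1] = (2 - (-3)) / (1 - 0) = 5
h[1,7/2] = (-549/8 - 2) / (7/2 - 1) = -113/4
h[7/2,5] = (-258 - (-549/8)) / (5 - 7/2) = -505/4
h[0,1,7/2] = (-113/4 - 5) / (7/2 - 0) = -19/2
h[1,7/2,5] = (-505/4 - (-113/4)) / (5 - 1) = -49/2
h[0,1,7/2,5] = (-49/2 - (-19/2)) / (5 - 0) = -3
h(1/2) = -3 + 5·(1/2) + (-19/2)·(1/2)·(-1/2) + (-3)·(1/2)·(-1/2)·(-3) = -3/8

-3/8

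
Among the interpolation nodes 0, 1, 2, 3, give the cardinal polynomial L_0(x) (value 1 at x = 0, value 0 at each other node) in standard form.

L_0(x) = (x - 1)(x - 2)(x - 3) / [(-1)·(-2)·(-3)]
       = (x^3 - 6x^2 + 11x - 6) / (-6)

L_0(x) = -(1/6)x^3 + x^2 - (11/6)x + 1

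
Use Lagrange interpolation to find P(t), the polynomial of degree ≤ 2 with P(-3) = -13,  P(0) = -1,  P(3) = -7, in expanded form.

P(t) = -t^2 + t - 1

Build the Lagrange basis polynomials:
L_0(t) = t(t - 3) / [18] = (1/18)t^2 - (1/6)t
L_1(t) = (t + 3)(t - 3) / [-9] = -(1/9)t^2 + 1
L_2(t) = (t + 3)t / [18] = (1/18)t^2 + (1/6)t
P(t) = (-13)·L_0 + (-1)·L_1 + (-7)·L_2
  (-13)·L_0(t) = -(13/18)t^2 + (13/6)t
  (-1)·L_1(t) = (1/9)t^2 - 1
  (-7)·L_2(t) = -(7/18)t^2 - (7/6)t
Adding term by term: -t^2 + t - 1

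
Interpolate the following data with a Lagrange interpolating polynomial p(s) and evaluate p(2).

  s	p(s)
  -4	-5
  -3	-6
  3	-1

Evaluate each Lagrange basis at s = 2:
L_0(2) = (5)·(-1)/[(-1)·(-7)] = -5/7
L_1(2) = (6)·(-1)/[(1)·(-6)] = 1
L_2(2) = (6)·(5)/[(7)·(6)] = 5/7
Sum: (-5)·(-5/7) + (-6)·(1) + (-1)·(5/7) = -22/7

-22/7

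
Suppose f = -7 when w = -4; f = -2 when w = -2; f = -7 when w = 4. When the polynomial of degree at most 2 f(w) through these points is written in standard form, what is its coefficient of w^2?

-5/12

Build the Lagrange basis polynomials:
L_0(w) = (w + 2)(w - 4) / [16] = (1/16)w^2 - (1/8)w - 1/2
L_1(w) = (w + 4)(w - 4) / [-12] = -(1/12)w^2 + 4/3
L_2(w) = (w + 4)(w + 2) / [48] = (1/48)w^2 + (1/8)w + 1/6
f(w) = (-7)·L_0 + (-2)·L_1 + (-7)·L_2
Only the coefficient of w^2 is needed; take it from each L_i and combine:
(-7)·(1/16) + (-2)·(-1/12) + (-7)·(1/48) = -5/12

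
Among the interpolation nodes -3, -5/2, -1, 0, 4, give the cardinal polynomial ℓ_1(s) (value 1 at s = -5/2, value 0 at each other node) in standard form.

ℓ_1(s) = (s + 3)(s + 1)s(s - 4) / [(1/2)·(-3/2)·(-5/2)·(-13/2)]
       = (s^4 - 13s^2 - 12s) / (-195/16)

ℓ_1(s) = -(16/195)s^4 + (16/15)s^2 + (64/65)s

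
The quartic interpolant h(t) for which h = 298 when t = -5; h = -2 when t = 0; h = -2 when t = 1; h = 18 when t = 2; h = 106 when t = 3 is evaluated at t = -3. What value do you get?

-2

Evaluate each Lagrange basis at t = -3:
L_0(-3) = (-3)·(-4)·(-5)·(-6)/[(-5)·(-6)·(-7)·(-8)] = 3/14
L_1(-3) = (2)·(-4)·(-5)·(-6)/[(5)·(-1)·(-2)·(-3)] = 8
L_2(-3) = (2)·(-3)·(-5)·(-6)/[(6)·(1)·(-1)·(-2)] = -15
L_3(-3) = (2)·(-3)·(-4)·(-6)/[(7)·(2)·(1)·(-1)] = 72/7
L_4(-3) = (2)·(-3)·(-4)·(-5)/[(8)·(3)·(2)·(1)] = -5/2
Sum: 298·(3/14) + (-2)·(8) + (-2)·(-15) + 18·(72/7) + 106·(-5/2) = -2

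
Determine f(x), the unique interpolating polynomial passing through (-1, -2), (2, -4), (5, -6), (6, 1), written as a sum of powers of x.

f(x) = (23/84)x^3 - (23/14)x^2 + (13/84)x + 1/14

Newton's divided differences:
f[-1,2] = (-4 - (-2)) / (2 - (-1)) = -2/3
f[2,5] = (-6 - (-4)) / (5 - 2) = -2/3
f[5,6] = (1 - (-6)) / (6 - 5) = 7
f[-1,2,5] = (-2/3 - (-2/3)) / (5 - (-1)) = 0
f[2,5,6] = (7 - (-2/3)) / (6 - 2) = 23/12
f[-1,2,5,6] = (23/12 - 0) / (6 - (-1)) = 23/84
f(x) = -2 + (-2/3)·(x + 1) + (23/84)·(x + 1)(x - 2)(x - 5)
Expanding: f(x) = (23/84)x^3 - (23/14)x^2 + (13/84)x + 1/14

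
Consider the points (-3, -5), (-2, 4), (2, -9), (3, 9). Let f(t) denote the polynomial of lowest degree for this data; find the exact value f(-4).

-323/10

Using Newton's divided-difference form:
f[-3,-2] = (4 - (-5)) / (-2 - (-3)) = 9
f[-2,2] = (-9 - 4) / (2 - (-2)) = -13/4
f[2,3] = (9 - (-9)) / (3 - 2) = 18
f[-3,-2,2] = (-13/4 - 9) / (2 - (-3)) = -49/20
f[-2,2,3] = (18 - (-13/4)) / (3 - (-2)) = 17/4
f[-3,-2,2,3] = (17/4 - (-49/20)) / (3 - (-3)) = 67/60
f(-4) = -5 + 9·(-1) + (-49/20)·(-1)·(-2) + (67/60)·(-1)·(-2)·(-6) = -323/10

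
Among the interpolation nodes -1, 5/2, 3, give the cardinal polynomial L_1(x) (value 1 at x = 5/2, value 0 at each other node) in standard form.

L_1(x) = -(4/7)x^2 + (8/7)x + 12/7

L_1(x) = (x + 1)(x - 3) / [(7/2)·(-1/2)]
       = (x^2 - 2x - 3) / (-7/4)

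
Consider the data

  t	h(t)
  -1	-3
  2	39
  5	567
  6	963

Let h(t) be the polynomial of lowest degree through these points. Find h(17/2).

10647/4

L_0(17/2) = (13/2)·(7/2)·(5/2)/[(-3)·(-6)·(-7)] = -65/144
L_1(17/2) = (19/2)·(7/2)·(5/2)/[(3)·(-3)·(-4)] = 665/288
L_2(17/2) = (19/2)·(13/2)·(5/2)/[(6)·(3)·(-1)] = -1235/144
L_3(17/2) = (19/2)·(13/2)·(7/2)/[(7)·(4)·(1)] = 247/32
Sum: (-3)·(-65/144) + 39·(665/288) + 567·(-1235/144) + 963·(247/32) = 10647/4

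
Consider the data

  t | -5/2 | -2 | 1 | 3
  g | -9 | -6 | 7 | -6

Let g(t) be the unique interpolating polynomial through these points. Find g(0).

Evaluate each Lagrange basis at t = 0:
L_0(0) = (2)·(-1)·(-3)/[(-1/2)·(-7/2)·(-11/2)] = -48/77
L_1(0) = (5/2)·(-1)·(-3)/[(1/2)·(-3)·(-5)] = 1
L_2(0) = (5/2)·(2)·(-3)/[(7/2)·(3)·(-2)] = 5/7
L_3(0) = (5/2)·(2)·(-1)/[(11/2)·(5)·(2)] = -1/11
Sum: (-9)·(-48/77) + (-6)·(1) + 7·(5/7) + (-6)·(-1/11) = 397/77

397/77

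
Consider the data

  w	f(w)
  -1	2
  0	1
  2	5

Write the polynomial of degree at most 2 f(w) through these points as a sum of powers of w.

f(w) = w^2 + 1

L_0(w) = w(w - 2) / [3] = (1/3)w^2 - (2/3)w
L_1(w) = (w + 1)(w - 2) / [-2] = -(1/2)w^2 + (1/2)w + 1
L_2(w) = (w + 1)w / [6] = (1/6)w^2 + (1/6)w
f(w) = 2·L_0 + 1·L_1 + 5·L_2
  2·L_0(w) = (2/3)w^2 - (4/3)w
  1·L_1(w) = -(1/2)w^2 + (1/2)w + 1
  5·L_2(w) = (5/6)w^2 + (5/6)w
Adding term by term: w^2 + 1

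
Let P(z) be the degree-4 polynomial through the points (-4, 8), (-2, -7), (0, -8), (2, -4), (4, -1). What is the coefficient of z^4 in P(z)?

L_0(z) = (z + 2)z(z - 2)(z - 4) / [384] = (1/384)z^4 - (1/96)z^3 - (1/96)z^2 + (1/24)z
L_1(z) = (z + 4)z(z - 2)(z - 4) / [-96] = -(1/96)z^4 + (1/48)z^3 + (1/6)z^2 - (1/3)z
L_2(z) = (z + 4)(z + 2)(z - 2)(z - 4) / [64] = (1/64)z^4 - (5/16)z^2 + 1
L_3(z) = (z + 4)(z + 2)z(z - 4) / [-96] = -(1/96)z^4 - (1/48)z^3 + (1/6)z^2 + (1/3)z
L_4(z) = (z + 4)(z + 2)z(z - 2) / [384] = (1/384)z^4 + (1/96)z^3 - (1/96)z^2 - (1/24)z
P(z) = 8·L_0 + (-7)·L_1 + (-8)·L_2 + (-4)·L_3 + (-1)·L_4
Only the coefficient of z^4 is needed; take it from each L_i and combine:
8·(1/384) + (-7)·(-1/96) + (-8)·(1/64) + (-4)·(-1/96) + (-1)·(1/384) = 1/128

1/128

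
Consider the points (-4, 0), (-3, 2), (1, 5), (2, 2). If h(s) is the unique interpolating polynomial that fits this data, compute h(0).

Evaluate each Lagrange basis at s = 0:
L_0(0) = (3)·(-1)·(-2)/[(-1)·(-5)·(-6)] = -1/5
L_1(0) = (4)·(-1)·(-2)/[(1)·(-4)·(-5)] = 2/5
L_2(0) = (4)·(3)·(-2)/[(5)·(4)·(-1)] = 6/5
L_3(0) = (4)·(3)·(-1)/[(6)·(5)·(1)] = -2/5
Sum: 0 + 2·(2/5) + 5·(6/5) + 2·(-2/5) = 6

6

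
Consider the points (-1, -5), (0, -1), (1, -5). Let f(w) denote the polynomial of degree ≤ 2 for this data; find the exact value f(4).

Evaluate each Lagrange basis at w = 4:
L_0(4) = (4)·(3)/[(-1)·(-2)] = 6
L_1(4) = (5)·(3)/[(1)·(-1)] = -15
L_2(4) = (5)·(4)/[(2)·(1)] = 10
Sum: (-5)·(6) + (-1)·(-15) + (-5)·(10) = -65

-65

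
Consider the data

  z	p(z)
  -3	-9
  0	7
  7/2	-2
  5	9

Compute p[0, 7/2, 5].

208/105

p[0,7/2] = (-2 - 7) / (7/2 - 0) = -18/7
p[7/2,5] = (9 - (-2)) / (5 - 7/2) = 22/3
p[0,7/2,5] = (22/3 - (-18/7)) / (5 - 0) = 208/105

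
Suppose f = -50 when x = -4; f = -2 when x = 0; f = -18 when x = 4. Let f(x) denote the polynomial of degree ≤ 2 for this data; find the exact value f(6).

L_0(6) = (6)·(2)/[(-4)·(-8)] = 3/8
L_1(6) = (10)·(2)/[(4)·(-4)] = -5/4
L_2(6) = (10)·(6)/[(8)·(4)] = 15/8
Sum: (-50)·(3/8) + (-2)·(-5/4) + (-18)·(15/8) = -50

-50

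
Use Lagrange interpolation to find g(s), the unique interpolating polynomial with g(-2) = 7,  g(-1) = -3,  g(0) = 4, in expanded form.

g(s) = (17/2)s^2 + (31/2)s + 4

Build the Lagrange basis polynomials:
L_0(s) = (s + 1)s / [2] = (1/2)s^2 + (1/2)s
L_1(s) = (s + 2)s / [-1] = -s^2 - 2s
L_2(s) = (s + 2)(s + 1) / [2] = (1/2)s^2 + (3/2)s + 1
g(s) = 7·L_0 + (-3)·L_1 + 4·L_2
  7·L_0(s) = (7/2)s^2 + (7/2)s
  (-3)·L_1(s) = 3s^2 + 6s
  4·L_2(s) = 2s^2 + 6s + 4
Adding term by term: (17/2)s^2 + (31/2)s + 4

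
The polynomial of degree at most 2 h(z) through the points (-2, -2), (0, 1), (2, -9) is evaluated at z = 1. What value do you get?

L_0(1) = (1)·(-1)/[(-2)·(-4)] = -1/8
L_1(1) = (3)·(-1)/[(2)·(-2)] = 3/4
L_2(1) = (3)·(1)/[(4)·(2)] = 3/8
Sum: (-2)·(-1/8) + 1·(3/4) + (-9)·(3/8) = -19/8

-19/8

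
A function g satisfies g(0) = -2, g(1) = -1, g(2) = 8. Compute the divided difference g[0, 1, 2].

g[0,1] = (-1 - (-2)) / (1 - 0) = 1
g[1,2] = (8 - (-1)) / (2 - 1) = 9
g[0,1,2] = (9 - 1) / (2 - 0) = 4

4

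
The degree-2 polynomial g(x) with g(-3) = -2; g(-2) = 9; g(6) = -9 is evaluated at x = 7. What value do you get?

Using Newton's divided-difference form:
g[-3,-2] = (9 - (-2)) / (-2 - (-3)) = 11
g[-2,6] = (-9 - 9) / (6 - (-2)) = -9/4
g[-3,-2,6] = (-9/4 - 11) / (6 - (-3)) = -53/36
g(7) = -2 + 11·(10) + (-53/36)·(10)·(9) = -49/2

-49/2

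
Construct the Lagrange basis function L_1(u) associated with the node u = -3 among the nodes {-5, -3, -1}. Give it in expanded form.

L_1(u) = (u + 5)(u + 1) / [(2)·(-2)]
       = (u^2 + 6u + 5) / (-4)

L_1(u) = -(1/4)u^2 - (3/2)u - 5/4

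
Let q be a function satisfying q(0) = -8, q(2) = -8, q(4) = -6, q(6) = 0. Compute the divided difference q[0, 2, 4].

q[0,2] = (-8 - (-8)) / (2 - 0) = 0
q[2,4] = (-6 - (-8)) / (4 - 2) = 1
q[0,2,4] = (1 - 0) / (4 - 0) = 1/4

1/4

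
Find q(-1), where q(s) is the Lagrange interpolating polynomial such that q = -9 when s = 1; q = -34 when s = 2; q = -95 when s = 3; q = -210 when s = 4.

L_0(-1) = (-3)·(-4)·(-5)/[(-1)·(-2)·(-3)] = 10
L_1(-1) = (-2)·(-4)·(-5)/[(1)·(-1)·(-2)] = -20
L_2(-1) = (-2)·(-3)·(-5)/[(2)·(1)·(-1)] = 15
L_3(-1) = (-2)·(-3)·(-4)/[(3)·(2)·(1)] = -4
Sum: (-9)·(10) + (-34)·(-20) + (-95)·(15) + (-210)·(-4) = 5

5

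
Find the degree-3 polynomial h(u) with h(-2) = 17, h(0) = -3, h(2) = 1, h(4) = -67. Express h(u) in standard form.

Newton's divided differences:
h[-2,0] = (-3 - 17) / (0 - (-2)) = -10
h[0,2] = (1 - (-3)) / (2 - 0) = 2
h[2,4] = (-67 - 1) / (4 - 2) = -34
h[-2,0,2] = (2 - (-10)) / (2 - (-2)) = 3
h[0,2,4] = (-34 - 2) / (4 - 0) = -9
h[-2,0,2,4] = (-9 - 3) / (4 - (-2)) = -2
h(u) = 17 + (-10)·(u + 2) + 3·(u + 2)u + (-2)·(u + 2)u(u - 2)
Expanding: h(u) = -2u^3 + 3u^2 + 4u - 3

h(u) = -2u^3 + 3u^2 + 4u - 3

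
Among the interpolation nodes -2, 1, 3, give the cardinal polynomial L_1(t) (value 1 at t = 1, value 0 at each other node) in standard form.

L_1(t) = -(1/6)t^2 + (1/6)t + 1

L_1(t) = (t + 2)(t - 3) / [(3)·(-2)]
       = (t^2 - t - 6) / (-6)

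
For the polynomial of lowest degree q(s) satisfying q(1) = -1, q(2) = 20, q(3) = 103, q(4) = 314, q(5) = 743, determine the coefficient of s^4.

The leading coefficient equals the top divided difference q[1,2,3,4,5].
q[1,2] = (20 - (-1)) / (2 - 1) = 21
q[2,3] = (103 - 20) / (3 - 2) = 83
q[3,4] = (314 - 103) / (4 - 3) = 211
q[4,5] = (743 - 314) / (5 - 4) = 429
q[1,2,3] = (83 - 21) / (3 - 1) = 31
q[2,3,4] = (211 - 83) / (4 - 2) = 64
q[3,4,5] = (429 - 211) / (5 - 3) = 109
q[1,2,3,4] = (64 - 31) / (4 - 1) = 11
q[2,3,4,5] = (109 - 64) / (5 - 2) = 15
q[1,2,3,4,5] = (15 - 11) / (5 - 1) = 1

1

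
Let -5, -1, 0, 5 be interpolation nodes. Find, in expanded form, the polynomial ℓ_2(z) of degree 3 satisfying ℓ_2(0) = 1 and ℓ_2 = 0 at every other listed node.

ℓ_2(z) = -(1/25)z^3 - (1/25)z^2 + z + 1

ℓ_2(z) = (z + 5)(z + 1)(z - 5) / [(5)·(1)·(-5)]
       = (z^3 + z^2 - 25z - 25) / (-25)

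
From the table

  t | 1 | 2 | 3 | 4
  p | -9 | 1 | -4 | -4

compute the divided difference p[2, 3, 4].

5/2

p[2,3] = (-4 - 1) / (3 - 2) = -5
p[3,4] = (-4 - (-4)) / (4 - 3) = 0
p[2,3,4] = (0 - (-5)) / (4 - 2) = 5/2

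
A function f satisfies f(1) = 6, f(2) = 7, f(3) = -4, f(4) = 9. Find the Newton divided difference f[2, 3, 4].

12

f[2,3] = (-4 - 7) / (3 - 2) = -11
f[3,4] = (9 - (-4)) / (4 - 3) = 13
f[2,3,4] = (13 - (-11)) / (4 - 2) = 12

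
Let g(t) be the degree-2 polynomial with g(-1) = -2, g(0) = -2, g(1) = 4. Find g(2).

Evaluate each Lagrange basis at t = 2:
L_0(2) = (2)·(1)/[(-1)·(-2)] = 1
L_1(2) = (3)·(1)/[(1)·(-1)] = -3
L_2(2) = (3)·(2)/[(2)·(1)] = 3
Sum: (-2)·(1) + (-2)·(-3) + 4·(3) = 16

16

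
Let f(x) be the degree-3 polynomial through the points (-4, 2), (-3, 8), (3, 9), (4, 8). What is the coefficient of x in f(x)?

-7/12

Build the Lagrange basis polynomials:
L_0(x) = (x + 3)(x - 3)(x - 4) / [-56] = -(1/56)x^3 + (1/14)x^2 + (9/56)x - 9/14
L_1(x) = (x + 4)(x - 3)(x - 4) / [42] = (1/42)x^3 - (1/14)x^2 - (8/21)x + 8/7
L_2(x) = (x + 4)(x + 3)(x - 4) / [-42] = -(1/42)x^3 - (1/14)x^2 + (8/21)x + 8/7
L_3(x) = (x + 4)(x + 3)(x - 3) / [56] = (1/56)x^3 + (1/14)x^2 - (9/56)x - 9/14
f(x) = 2·L_0 + 8·L_1 + 9·L_2 + 8·L_3
Only the coefficient of x is needed; take it from each L_i and combine:
2·(9/56) + 8·(-8/21) + 9·(8/21) + 8·(-9/56) = -7/12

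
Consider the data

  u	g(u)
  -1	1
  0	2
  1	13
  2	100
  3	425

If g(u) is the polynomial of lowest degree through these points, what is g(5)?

2917

Using Newton's divided-difference form:
g[-1,0] = (2 - 1) / (0 - (-1)) = 1
g[0,1] = (13 - 2) / (1 - 0) = 11
g[1,2] = (100 - 13) / (2 - 1) = 87
g[2,3] = (425 - 100) / (3 - 2) = 325
g[-1,0,1] = (11 - 1) / (1 - (-1)) = 5
g[0,1,2] = (87 - 11) / (2 - 0) = 38
g[1,2,3] = (325 - 87) / (3 - 1) = 119
g[-1,0,1,2] = (38 - 5) / (2 - (-1)) = 11
g[0,1,2,3] = (119 - 38) / (3 - 0) = 27
g[-1,0,1,2,3] = (27 - 11) / (3 - (-1)) = 4
g(5) = 1 + 1·(6) + 5·(6)·(5) + 11·(6)·(5)·(4) + 4·(6)·(5)·(4)·(3) = 2917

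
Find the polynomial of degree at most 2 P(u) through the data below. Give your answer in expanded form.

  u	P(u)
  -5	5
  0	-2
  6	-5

P(u) = (9/110)u^2 - (109/110)u - 2

Build the Lagrange basis polynomials:
L_0(u) = u(u - 6) / [55] = (1/55)u^2 - (6/55)u
L_1(u) = (u + 5)(u - 6) / [-30] = -(1/30)u^2 + (1/30)u + 1
L_2(u) = (u + 5)u / [66] = (1/66)u^2 + (5/66)u
P(u) = 5·L_0 + (-2)·L_1 + (-5)·L_2
  5·L_0(u) = (1/11)u^2 - (6/11)u
  (-2)·L_1(u) = (1/15)u^2 - (1/15)u - 2
  (-5)·L_2(u) = -(5/66)u^2 - (25/66)u
Adding term by term: (9/110)u^2 - (109/110)u - 2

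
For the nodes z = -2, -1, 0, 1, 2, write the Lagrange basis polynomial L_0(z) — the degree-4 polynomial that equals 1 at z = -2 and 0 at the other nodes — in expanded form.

L_0(z) = (1/24)z^4 - (1/12)z^3 - (1/24)z^2 + (1/12)z

L_0(z) = (z + 1)z(z - 1)(z - 2) / [(-1)·(-2)·(-3)·(-4)]
       = (z^4 - 2z^3 - z^2 + 2z) / (24)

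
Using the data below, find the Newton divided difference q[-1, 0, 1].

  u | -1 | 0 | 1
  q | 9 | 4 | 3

q[-1,0] = (4 - 9) / (0 - (-1)) = -5
q[0,1] = (3 - 4) / (1 - 0) = -1
q[-1,0,1] = (-1 - (-5)) / (1 - (-1)) = 2

2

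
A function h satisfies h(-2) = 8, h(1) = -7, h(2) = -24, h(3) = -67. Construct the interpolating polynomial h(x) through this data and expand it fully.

h(x) = -2x^3 - x^2 - 4

L_0(x) = (x - 1)(x - 2)(x - 3) / [-60] = -(1/60)x^3 + (1/10)x^2 - (11/60)x + 1/10
L_1(x) = (x + 2)(x - 2)(x - 3) / [6] = (1/6)x^3 - (1/2)x^2 - (2/3)x + 2
L_2(x) = (x + 2)(x - 1)(x - 3) / [-4] = -(1/4)x^3 + (1/2)x^2 + (5/4)x - 3/2
L_3(x) = (x + 2)(x - 1)(x - 2) / [10] = (1/10)x^3 - (1/10)x^2 - (2/5)x + 2/5
h(x) = 8·L_0 + (-7)·L_1 + (-24)·L_2 + (-67)·L_3
  8·L_0(x) = -(2/15)x^3 + (4/5)x^2 - (22/15)x + 4/5
  (-7)·L_1(x) = -(7/6)x^3 + (7/2)x^2 + (14/3)x - 14
  (-24)·L_2(x) = 6x^3 - 12x^2 - 30x + 36
  (-67)·L_3(x) = -(67/10)x^3 + (67/10)x^2 + (134/5)x - 134/5
Adding term by term: -2x^3 - x^2 - 4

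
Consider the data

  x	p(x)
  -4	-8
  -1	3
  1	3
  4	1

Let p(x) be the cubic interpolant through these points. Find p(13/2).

335/64

L_0(13/2) = (15/2)·(11/2)·(5/2)/[(-3)·(-5)·(-8)] = -55/64
L_1(13/2) = (21/2)·(11/2)·(5/2)/[(3)·(-2)·(-5)] = 77/16
L_2(13/2) = (21/2)·(15/2)·(5/2)/[(5)·(2)·(-3)] = -105/16
L_3(13/2) = (21/2)·(15/2)·(11/2)/[(8)·(5)·(3)] = 231/64
Sum: (-8)·(-55/64) + 3·(77/16) + 3·(-105/16) + 1·(231/64) = 335/64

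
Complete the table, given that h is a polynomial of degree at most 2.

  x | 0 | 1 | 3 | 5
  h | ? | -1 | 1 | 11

1

The 3 known values determine h uniquely (degree ≤ 2).
Evaluate each Lagrange basis at x = 0:
L_0(0) = (-3)·(-5)/[(-2)·(-4)] = 15/8
L_1(0) = (-1)·(-5)/[(2)·(-2)] = -5/4
L_2(0) = (-1)·(-3)/[(4)·(2)] = 3/8
Sum: (-1)·(15/8) + 1·(-5/4) + 11·(3/8) = 1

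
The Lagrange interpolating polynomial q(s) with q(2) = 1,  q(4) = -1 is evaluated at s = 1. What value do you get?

L_0(1) = (-3)/[(-2)] = 3/2
L_1(1) = (-1)/[(2)] = -1/2
Sum: 1·(3/2) + (-1)·(-1/2) = 2

2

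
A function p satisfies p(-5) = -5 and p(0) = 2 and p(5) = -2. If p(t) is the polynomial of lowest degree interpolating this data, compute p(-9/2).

Evaluate each Lagrange basis at t = -9/2:
L_0(-9/2) = (-9/2)·(-19/2)/[(-5)·(-10)] = 171/200
L_1(-9/2) = (1/2)·(-19/2)/[(5)·(-5)] = 19/100
L_2(-9/2) = (1/2)·(-9/2)/[(10)·(5)] = -9/200
Sum: (-5)·(171/200) + 2·(19/100) + (-2)·(-9/200) = -761/200

-761/200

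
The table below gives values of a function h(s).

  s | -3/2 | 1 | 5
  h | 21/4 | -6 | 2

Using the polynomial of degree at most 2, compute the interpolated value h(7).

Using Newton's divided-difference form:
h[-3/2,1] = (-6 - 21/4) / (1 - (-3/2)) = -9/2
h[1,5] = (2 - (-6)) / (5 - 1) = 2
h[-3/2,1,5] = (2 - (-9/2)) / (5 - (-3/2)) = 1
h(7) = 21/4 + (-9/2)·(17/2) + 1·(17/2)·(6) = 18

18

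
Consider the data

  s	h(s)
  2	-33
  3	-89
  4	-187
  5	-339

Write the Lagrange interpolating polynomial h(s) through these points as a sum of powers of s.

Build the Lagrange basis polynomials:
L_0(s) = (s - 3)(s - 4)(s - 5) / [-6] = -(1/6)s^3 + 2s^2 - (47/6)s + 10
L_1(s) = (s - 2)(s - 4)(s - 5) / [2] = (1/2)s^3 - (11/2)s^2 + 19s - 20
L_2(s) = (s - 2)(s - 3)(s - 5) / [-2] = -(1/2)s^3 + 5s^2 - (31/2)s + 15
L_3(s) = (s - 2)(s - 3)(s - 4) / [6] = (1/6)s^3 - (3/2)s^2 + (13/3)s - 4
h(s) = (-33)·L_0 + (-89)·L_1 + (-187)·L_2 + (-339)·L_3
  (-33)·L_0(s) = (11/2)s^3 - 66s^2 + (517/2)s - 330
  (-89)·L_1(s) = -(89/2)s^3 + (979/2)s^2 - 1691s + 1780
  (-187)·L_2(s) = (187/2)s^3 - 935s^2 + (5797/2)s - 2805
  (-339)·L_3(s) = -(113/2)s^3 + (1017/2)s^2 - 1469s + 1356
Adding term by term: -2s^3 - 3s^2 - 3s + 1

h(s) = -2s^3 - 3s^2 - 3s + 1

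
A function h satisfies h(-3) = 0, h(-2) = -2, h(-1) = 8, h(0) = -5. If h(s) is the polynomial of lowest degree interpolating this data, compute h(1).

Evaluate each Lagrange basis at s = 1:
L_0(1) = (3)·(2)·(1)/[(-1)·(-2)·(-3)] = -1
L_1(1) = (4)·(2)·(1)/[(1)·(-1)·(-2)] = 4
L_2(1) = (4)·(3)·(1)/[(2)·(1)·(-1)] = -6
L_3(1) = (4)·(3)·(2)/[(3)·(2)·(1)] = 4
Sum: 0 + (-2)·(4) + 8·(-6) + (-5)·(4) = -76

-76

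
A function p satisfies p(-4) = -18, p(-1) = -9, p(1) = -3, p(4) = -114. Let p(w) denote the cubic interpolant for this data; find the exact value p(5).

Evaluate each Lagrange basis at w = 5:
L_0(5) = (6)·(4)·(1)/[(-3)·(-5)·(-8)] = -1/5
L_1(5) = (9)·(4)·(1)/[(3)·(-2)·(-5)] = 6/5
L_2(5) = (9)·(6)·(1)/[(5)·(2)·(-3)] = -9/5
L_3(5) = (9)·(6)·(4)/[(8)·(5)·(3)] = 9/5
Sum: (-18)·(-1/5) + (-9)·(6/5) + (-3)·(-9/5) + (-114)·(9/5) = -207

-207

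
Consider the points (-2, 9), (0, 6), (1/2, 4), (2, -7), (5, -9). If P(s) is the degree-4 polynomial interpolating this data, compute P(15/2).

21949/144

L_0(15/2) = (15/2)·(7)·(11/2)·(5/2)/[(-2)·(-5/2)·(-4)·(-7)] = 165/32
L_1(15/2) = (19/2)·(7)·(11/2)·(5/2)/[(2)·(-1/2)·(-2)·(-5)] = -1463/16
L_2(15/2) = (19/2)·(15/2)·(11/2)·(5/2)/[(5/2)·(1/2)·(-3/2)·(-9/2)] = 1045/9
L_3(15/2) = (19/2)·(15/2)·(7)·(5/2)/[(4)·(2)·(3/2)·(-3)] = -3325/96
L_4(15/2) = (19/2)·(15/2)·(7)·(11/2)/[(7)·(5)·(9/2)·(3)] = 209/36
Sum: 9·(165/32) + 6·(-1463/16) + 4·(1045/9) + (-7)·(-3325/96) + (-9)·(209/36) = 21949/144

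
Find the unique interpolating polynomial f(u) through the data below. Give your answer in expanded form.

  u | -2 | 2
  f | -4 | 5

f(u) = (9/4)u + 1/2

Build the Lagrange basis polynomials:
L_0(u) = (u - 2) / [-4] = -(1/4)u + 1/2
L_1(u) = (u + 2) / [4] = (1/4)u + 1/2
f(u) = (-4)·L_0 + 5·L_1
  (-4)·L_0(u) = u - 2
  5·L_1(u) = (5/4)u + 5/2
Adding term by term: (9/4)u + 1/2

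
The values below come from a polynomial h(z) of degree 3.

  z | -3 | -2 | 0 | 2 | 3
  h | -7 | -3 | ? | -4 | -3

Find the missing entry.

-23/10

The 4 known values determine h uniquely (degree ≤ 3).
Evaluate each Lagrange basis at z = 0:
L_0(0) = (2)·(-2)·(-3)/[(-1)·(-5)·(-6)] = -2/5
L_1(0) = (3)·(-2)·(-3)/[(1)·(-4)·(-5)] = 9/10
L_2(0) = (3)·(2)·(-3)/[(5)·(4)·(-1)] = 9/10
L_3(0) = (3)·(2)·(-2)/[(6)·(5)·(1)] = -2/5
Sum: (-7)·(-2/5) + (-3)·(9/10) + (-4)·(9/10) + (-3)·(-2/5) = -23/10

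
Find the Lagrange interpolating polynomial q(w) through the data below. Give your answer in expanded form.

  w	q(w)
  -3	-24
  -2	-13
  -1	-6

q(w) = -2w^2 + w - 3

Build the Lagrange basis polynomials:
L_0(w) = (w + 2)(w + 1) / [2] = (1/2)w^2 + (3/2)w + 1
L_1(w) = (w + 3)(w + 1) / [-1] = -w^2 - 4w - 3
L_2(w) = (w + 3)(w + 2) / [2] = (1/2)w^2 + (5/2)w + 3
q(w) = (-24)·L_0 + (-13)·L_1 + (-6)·L_2
  (-24)·L_0(w) = -12w^2 - 36w - 24
  (-13)·L_1(w) = 13w^2 + 52w + 39
  (-6)·L_2(w) = -3w^2 - 15w - 18
Adding term by term: -2w^2 + w - 3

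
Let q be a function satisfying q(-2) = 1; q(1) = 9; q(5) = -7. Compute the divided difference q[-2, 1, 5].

q[-2,1] = (9 - 1) / (1 - (-2)) = 8/3
q[1,5] = (-7 - 9) / (5 - 1) = -4
q[-2,1,5] = (-4 - 8/3) / (5 - (-2)) = -20/21

-20/21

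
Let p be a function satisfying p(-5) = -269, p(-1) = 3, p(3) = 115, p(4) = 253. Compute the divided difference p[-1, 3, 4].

22

p[-1,3] = (115 - 3) / (3 - (-1)) = 28
p[3,4] = (253 - 115) / (4 - 3) = 138
p[-1,3,4] = (138 - 28) / (4 - (-1)) = 22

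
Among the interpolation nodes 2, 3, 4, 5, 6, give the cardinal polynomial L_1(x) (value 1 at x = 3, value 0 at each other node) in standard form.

L_1(x) = (x - 2)(x - 4)(x - 5)(x - 6) / [(1)·(-1)·(-2)·(-3)]
       = (x^4 - 17x^3 + 104x^2 - 268x + 240) / (-6)

L_1(x) = -(1/6)x^4 + (17/6)x^3 - (52/3)x^2 + (134/3)x - 40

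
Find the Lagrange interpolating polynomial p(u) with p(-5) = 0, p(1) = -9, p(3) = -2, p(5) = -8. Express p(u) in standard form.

p(u) = -(9/40)u^3 + (2/5)u^2 + (193/40)u - 14

L_0(u) = (u - 1)(u - 3)(u - 5) / [-480] = -(1/480)u^3 + (3/160)u^2 - (23/480)u + 1/32
L_1(u) = (u + 5)(u - 3)(u - 5) / [48] = (1/48)u^3 - (1/16)u^2 - (25/48)u + 25/16
L_2(u) = (u + 5)(u - 1)(u - 5) / [-32] = -(1/32)u^3 + (1/32)u^2 + (25/32)u - 25/32
L_3(u) = (u + 5)(u - 1)(u - 3) / [80] = (1/80)u^3 + (1/80)u^2 - (17/80)u + 3/16
p(u) = 0·L_0 + (-9)·L_1 + (-2)·L_2 + (-8)·L_3
  0·L_0(u) = 0
  (-9)·L_1(u) = -(3/16)u^3 + (9/16)u^2 + (75/16)u - 225/16
  (-2)·L_2(u) = (1/16)u^3 - (1/16)u^2 - (25/16)u + 25/16
  (-8)·L_3(u) = -(1/10)u^3 - (1/10)u^2 + (17/10)u - 3/2
Adding term by term: -(9/40)u^3 + (2/5)u^2 + (193/40)u - 14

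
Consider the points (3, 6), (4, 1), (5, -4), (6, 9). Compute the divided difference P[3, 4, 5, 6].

3

P[3,4] = (1 - 6) / (4 - 3) = -5
P[4,5] = (-4 - 1) / (5 - 4) = -5
P[5,6] = (9 - (-4)) / (6 - 5) = 13
P[3,4,5] = (-5 - (-5)) / (5 - 3) = 0
P[4,5,6] = (13 - (-5)) / (6 - 4) = 9
P[3,4,5,6] = (9 - 0) / (6 - 3) = 3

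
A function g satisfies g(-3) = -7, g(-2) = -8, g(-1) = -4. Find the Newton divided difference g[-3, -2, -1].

5/2

g[-3,-2] = (-8 - (-7)) / (-2 - (-3)) = -1
g[-2,-1] = (-4 - (-8)) / (-1 - (-2)) = 4
g[-3,-2,-1] = (4 - (-1)) / (-1 - (-3)) = 5/2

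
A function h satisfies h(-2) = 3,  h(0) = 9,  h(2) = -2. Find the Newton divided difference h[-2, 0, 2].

-17/8

h[-2,0] = (9 - 3) / (0 - (-2)) = 3
h[0,2] = (-2 - 9) / (2 - 0) = -11/2
h[-2,0,2] = (-11/2 - 3) / (2 - (-2)) = -17/8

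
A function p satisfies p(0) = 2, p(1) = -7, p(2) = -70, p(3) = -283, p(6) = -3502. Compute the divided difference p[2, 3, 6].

p[2,3] = (-283 - (-70)) / (3 - 2) = -213
p[3,6] = (-3502 - (-283)) / (6 - 3) = -1073
p[2,3,6] = (-1073 - (-213)) / (6 - 2) = -215

-215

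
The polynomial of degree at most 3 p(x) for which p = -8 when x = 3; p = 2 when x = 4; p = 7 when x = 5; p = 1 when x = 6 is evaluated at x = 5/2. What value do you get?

-13

Evaluate each Lagrange basis at x = 5/2:
L_0(5/2) = (-3/2)·(-5/2)·(-7/2)/[(-1)·(-2)·(-3)] = 35/16
L_1(5/2) = (-1/2)·(-5/2)·(-7/2)/[(1)·(-1)·(-2)] = -35/16
L_2(5/2) = (-1/2)·(-3/2)·(-7/2)/[(2)·(1)·(-1)] = 21/16
L_3(5/2) = (-1/2)·(-3/2)·(-5/2)/[(3)·(2)·(1)] = -5/16
Sum: (-8)·(35/16) + 2·(-35/16) + 7·(21/16) + 1·(-5/16) = -13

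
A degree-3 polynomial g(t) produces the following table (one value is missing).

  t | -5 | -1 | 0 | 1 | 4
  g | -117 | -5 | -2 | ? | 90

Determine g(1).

The 4 known values determine g uniquely (degree ≤ 3).
Evaluate each Lagrange basis at t = 1:
L_0(1) = (2)·(1)·(-3)/[(-4)·(-5)·(-9)] = 1/30
L_1(1) = (6)·(1)·(-3)/[(4)·(-1)·(-5)] = -9/10
L_2(1) = (6)·(2)·(-3)/[(5)·(1)·(-4)] = 9/5
L_3(1) = (6)·(2)·(1)/[(9)·(5)·(4)] = 1/15
Sum: (-117)·(1/30) + (-5)·(-9/10) + (-2)·(9/5) + 90·(1/15) = 3

3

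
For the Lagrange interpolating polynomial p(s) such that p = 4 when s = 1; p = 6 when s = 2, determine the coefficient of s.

2

The leading coefficient equals the top divided difference p[1,2].
p[1,2] = (6 - 4) / (2 - 1) = 2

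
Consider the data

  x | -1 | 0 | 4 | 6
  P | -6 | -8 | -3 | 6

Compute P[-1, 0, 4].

P[-1,0] = (-8 - (-6)) / (0 - (-1)) = -2
P[0,4] = (-3 - (-8)) / (4 - 0) = 5/4
P[-1,0,4] = (5/4 - (-2)) / (4 - (-1)) = 13/20

13/20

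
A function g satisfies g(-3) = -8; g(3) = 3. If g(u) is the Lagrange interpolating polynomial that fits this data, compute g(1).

-2/3

Evaluate each Lagrange basis at u = 1:
L_0(1) = (-2)/[(-6)] = 1/3
L_1(1) = (4)/[(6)] = 2/3
Sum: (-8)·(1/3) + 3·(2/3) = -2/3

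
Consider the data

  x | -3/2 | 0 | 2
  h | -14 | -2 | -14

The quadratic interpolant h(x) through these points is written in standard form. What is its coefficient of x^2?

The leading coefficient equals the top divided difference h[-3/2,0,2].
h[-3/2,0] = (-2 - (-14)) / (0 - (-3/2)) = 8
h[0,2] = (-14 - (-2)) / (2 - 0) = -6
h[-3/2,0,2] = (-6 - 8) / (2 - (-3/2)) = -4

-4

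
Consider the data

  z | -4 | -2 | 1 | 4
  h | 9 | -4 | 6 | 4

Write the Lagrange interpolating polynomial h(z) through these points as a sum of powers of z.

L_0(z) = (z + 2)(z - 1)(z - 4) / [-80] = -(1/80)z^3 + (3/80)z^2 + (3/40)z - 1/10
L_1(z) = (z + 4)(z - 1)(z - 4) / [36] = (1/36)z^3 - (1/36)z^2 - (4/9)z + 4/9
L_2(z) = (z + 4)(z + 2)(z - 4) / [-45] = -(1/45)z^3 - (2/45)z^2 + (16/45)z + 32/45
L_3(z) = (z + 4)(z + 2)(z - 1) / [144] = (1/144)z^3 + (5/144)z^2 + (1/72)z - 1/18
h(z) = 9·L_0 + (-4)·L_1 + 6·L_2 + 4·L_3
  9·L_0(z) = -(9/80)z^3 + (27/80)z^2 + (27/40)z - 9/10
  (-4)·L_1(z) = -(1/9)z^3 + (1/9)z^2 + (16/9)z - 16/9
  6·L_2(z) = -(2/15)z^3 - (4/15)z^2 + (32/15)z + 64/15
  4·L_3(z) = (1/36)z^3 + (5/36)z^2 + (1/18)z - 2/9
Adding term by term: -(79/240)z^3 + (77/240)z^2 + (557/120)z + 41/30

h(z) = -(79/240)z^3 + (77/240)z^2 + (557/120)z + 41/30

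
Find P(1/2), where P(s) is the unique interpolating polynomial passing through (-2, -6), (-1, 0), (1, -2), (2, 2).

Evaluate each Lagrange basis at s = 1/2:
L_0(1/2) = (3/2)·(-1/2)·(-3/2)/[(-1)·(-3)·(-4)] = -3/32
L_1(1/2) = (5/2)·(-1/2)·(-3/2)/[(1)·(-2)·(-3)] = 5/16
L_2(1/2) = (5/2)·(3/2)·(-3/2)/[(3)·(2)·(-1)] = 15/16
L_3(1/2) = (5/2)·(3/2)·(-1/2)/[(4)·(3)·(1)] = -5/32
Sum: (-6)·(-3/32) + 0 + (-2)·(15/16) + 2·(-5/32) = -13/8

-13/8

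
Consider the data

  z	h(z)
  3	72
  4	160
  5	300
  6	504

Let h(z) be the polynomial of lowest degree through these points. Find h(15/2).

Using Newton's divided-difference form:
h[3,4] = (160 - 72) / (4 - 3) = 88
h[4,5] = (300 - 160) / (5 - 4) = 140
h[5,6] = (504 - 300) / (6 - 5) = 204
h[3,4,5] = (140 - 88) / (5 - 3) = 26
h[4,5,6] = (204 - 140) / (6 - 4) = 32
h[3,4,5,6] = (32 - 26) / (6 - 3) = 2
h(15/2) = 72 + 88·(9/2) + 26·(9/2)·(7/2) + 2·(9/2)·(7/2)·(5/2) = 3825/4

3825/4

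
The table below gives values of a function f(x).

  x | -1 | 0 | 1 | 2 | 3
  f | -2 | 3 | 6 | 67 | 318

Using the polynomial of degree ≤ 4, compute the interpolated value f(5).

Evaluate each Lagrange basis at x = 5:
L_0(5) = (5)·(4)·(3)·(2)/[(-1)·(-2)·(-3)·(-4)] = 5
L_1(5) = (6)·(4)·(3)·(2)/[(1)·(-1)·(-2)·(-3)] = -24
L_2(5) = (6)·(5)·(3)·(2)/[(2)·(1)·(-1)·(-2)] = 45
L_3(5) = (6)·(5)·(4)·(2)/[(3)·(2)·(1)·(-1)] = -40
L_4(5) = (6)·(5)·(4)·(3)/[(4)·(3)·(2)·(1)] = 15
Sum: (-2)·(5) + 3·(-24) + 6·(45) + 67·(-40) + 318·(15) = 2278

2278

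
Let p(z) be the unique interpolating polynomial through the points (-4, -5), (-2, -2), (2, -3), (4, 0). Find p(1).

Using Newton's divided-difference form:
p[-4,-2] = (-2 - (-5)) / (-2 - (-4)) = 3/2
p[-2,2] = (-3 - (-2)) / (2 - (-2)) = -1/4
p[2,4] = (0 - (-3)) / (4 - 2) = 3/2
p[-4,-2,2] = (-1/4 - 3/2) / (2 - (-4)) = -7/24
p[-2,2,4] = (3/2 - (-1/4)) / (4 - (-2)) = 7/24
p[-4,-2,2,4] = (7/24 - (-7/24)) / (4 - (-4)) = 7/96
p(1) = -5 + (3/2)·(5) + (-7/24)·(5)·(3) + (7/96)·(5)·(3)·(-1) = -95/32

-95/32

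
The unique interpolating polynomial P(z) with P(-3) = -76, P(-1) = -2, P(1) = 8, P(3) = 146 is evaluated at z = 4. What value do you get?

Evaluate each Lagrange basis at z = 4:
L_0(4) = (5)·(3)·(1)/[(-2)·(-4)·(-6)] = -5/16
L_1(4) = (7)·(3)·(1)/[(2)·(-2)·(-4)] = 21/16
L_2(4) = (7)·(5)·(1)/[(4)·(2)·(-2)] = -35/16
L_3(4) = (7)·(5)·(3)/[(6)·(4)·(2)] = 35/16
Sum: (-76)·(-5/16) + (-2)·(21/16) + 8·(-35/16) + 146·(35/16) = 323

323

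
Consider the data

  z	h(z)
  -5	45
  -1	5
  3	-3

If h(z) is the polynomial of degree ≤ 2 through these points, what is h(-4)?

32

Evaluate each Lagrange basis at z = -4:
L_0(-4) = (-3)·(-7)/[(-4)·(-8)] = 21/32
L_1(-4) = (1)·(-7)/[(4)·(-4)] = 7/16
L_2(-4) = (1)·(-3)/[(8)·(4)] = -3/32
Sum: 45·(21/32) + 5·(7/16) + (-3)·(-3/32) = 32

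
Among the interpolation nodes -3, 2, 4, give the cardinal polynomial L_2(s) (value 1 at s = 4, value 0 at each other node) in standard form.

L_2(s) = (1/14)s^2 + (1/14)s - 3/7

L_2(s) = (s + 3)(s - 2) / [(7)·(2)]
       = (s^2 + s - 6) / (14)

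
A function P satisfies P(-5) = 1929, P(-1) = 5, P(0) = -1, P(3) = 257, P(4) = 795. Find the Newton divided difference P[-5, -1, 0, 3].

-9

P[-5,-1] = (5 - 1929) / (-1 - (-5)) = -481
P[-1,0] = (-1 - 5) / (0 - (-1)) = -6
P[0,3] = (257 - (-1)) / (3 - 0) = 86
P[-5,-1,0] = (-6 - (-481)) / (0 - (-5)) = 95
P[-1,0,3] = (86 - (-6)) / (3 - (-1)) = 23
P[-5,-1,0,3] = (23 - 95) / (3 - (-5)) = -9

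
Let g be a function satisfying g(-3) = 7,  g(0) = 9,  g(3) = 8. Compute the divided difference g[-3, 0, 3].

g[-3,0] = (9 - 7) / (0 - (-3)) = 2/3
g[0,3] = (8 - 9) / (3 - 0) = -1/3
g[-3,0,3] = (-1/3 - 2/3) / (3 - (-3)) = -1/6

-1/6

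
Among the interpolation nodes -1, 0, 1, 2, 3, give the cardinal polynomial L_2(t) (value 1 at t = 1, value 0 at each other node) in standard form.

L_2(t) = (1/4)t^4 - t^3 + (1/4)t^2 + (3/2)t

L_2(t) = (t + 1)t(t - 2)(t - 3) / [(2)·(1)·(-1)·(-2)]
       = (t^4 - 4t^3 + t^2 + 6t) / (4)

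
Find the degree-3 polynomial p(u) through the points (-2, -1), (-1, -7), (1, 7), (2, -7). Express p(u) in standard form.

Build the Lagrange basis polynomials:
L_0(u) = (u + 1)(u - 1)(u - 2) / [-12] = -(1/12)u^3 + (1/6)u^2 + (1/12)u - 1/6
L_1(u) = (u + 2)(u - 1)(u - 2) / [6] = (1/6)u^3 - (1/6)u^2 - (2/3)u + 2/3
L_2(u) = (u + 2)(u + 1)(u - 2) / [-6] = -(1/6)u^3 - (1/6)u^2 + (2/3)u + 2/3
L_3(u) = (u + 2)(u + 1)(u - 1) / [12] = (1/12)u^3 + (1/6)u^2 - (1/12)u - 1/6
p(u) = (-1)·L_0 + (-7)·L_1 + 7·L_2 + (-7)·L_3
  (-1)·L_0(u) = (1/12)u^3 - (1/6)u^2 - (1/12)u + 1/6
  (-7)·L_1(u) = -(7/6)u^3 + (7/6)u^2 + (14/3)u - 14/3
  7·L_2(u) = -(7/6)u^3 - (7/6)u^2 + (14/3)u + 14/3
  (-7)·L_3(u) = -(7/12)u^3 - (7/6)u^2 + (7/12)u + 7/6
Adding term by term: -(17/6)u^3 - (4/3)u^2 + (59/6)u + 4/3

p(u) = -(17/6)u^3 - (4/3)u^2 + (59/6)u + 4/3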